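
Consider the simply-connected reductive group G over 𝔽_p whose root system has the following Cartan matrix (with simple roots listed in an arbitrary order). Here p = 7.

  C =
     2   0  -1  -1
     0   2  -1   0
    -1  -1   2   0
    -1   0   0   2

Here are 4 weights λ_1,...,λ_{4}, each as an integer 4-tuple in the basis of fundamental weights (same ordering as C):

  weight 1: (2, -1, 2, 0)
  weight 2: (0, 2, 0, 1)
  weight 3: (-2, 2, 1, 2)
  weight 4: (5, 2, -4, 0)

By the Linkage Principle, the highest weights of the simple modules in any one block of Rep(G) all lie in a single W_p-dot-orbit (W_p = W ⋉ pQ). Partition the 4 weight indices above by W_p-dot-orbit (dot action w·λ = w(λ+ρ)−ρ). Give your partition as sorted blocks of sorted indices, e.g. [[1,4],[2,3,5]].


Root system A_4: the 4×4 matrix C matches after relabeling.

W_7-reps of the 4 weights in Ā_7 (same 4-coord order as C):

  [1] (3, 0, 3, 1) · [2] (1, 3, 1, 2) · [3] (1, 3, 1, 2) · [4] (3, 0, 3, 1)

These 4 weights hit 2 W_7-dot-orbits; sizes (2, 2):

[[1, 4], [2, 3]]


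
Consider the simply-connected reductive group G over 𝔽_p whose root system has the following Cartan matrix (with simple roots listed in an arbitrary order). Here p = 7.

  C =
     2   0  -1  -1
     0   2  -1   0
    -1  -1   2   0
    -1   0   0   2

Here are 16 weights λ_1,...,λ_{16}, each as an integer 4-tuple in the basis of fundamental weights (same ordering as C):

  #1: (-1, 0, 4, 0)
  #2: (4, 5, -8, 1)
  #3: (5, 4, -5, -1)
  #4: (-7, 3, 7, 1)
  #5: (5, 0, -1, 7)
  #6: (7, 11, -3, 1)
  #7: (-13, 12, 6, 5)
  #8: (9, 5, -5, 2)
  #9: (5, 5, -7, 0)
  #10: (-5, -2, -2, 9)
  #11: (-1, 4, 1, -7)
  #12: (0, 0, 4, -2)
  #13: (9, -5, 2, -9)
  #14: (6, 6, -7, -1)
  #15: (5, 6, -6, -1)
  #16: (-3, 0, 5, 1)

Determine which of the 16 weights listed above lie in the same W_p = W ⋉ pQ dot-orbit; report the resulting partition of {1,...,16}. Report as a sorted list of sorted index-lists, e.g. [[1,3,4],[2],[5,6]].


Root system A_4: the 4×4 matrix C matches after relabeling.

Ā_7 reps of the 16 weights (A_4, coords as presented):

  1: (0, 1, 5, 1) · 2: (2, 1, 4, 0) · 3: (2, 1, 4, 0) · 4: (1, 1, 1, 1) · 5: (0, 0, 6, 1) · 6: (1, 1, 1, 1) · 7: (0, 1, 5, 1) · 8: (1, 1, 1, 1) · 9: (0, 0, 6, 1) · 10: (1, 1, 1, 1) · 11: (2, 1, 4, 0) · 12: (0, 1, 5, 1) · 13: (1, 1, 1, 1) · 14: (0, 0, 6, 1) · 15: (0, 1, 5, 1) · 16: (2, 1, 4, 0)

Partition of {1..16} into 4 W_7-dot-orbits:

[[1, 7, 12, 15], [2, 3, 11, 16], [4, 6, 8, 10, 13], [5, 9, 14]]


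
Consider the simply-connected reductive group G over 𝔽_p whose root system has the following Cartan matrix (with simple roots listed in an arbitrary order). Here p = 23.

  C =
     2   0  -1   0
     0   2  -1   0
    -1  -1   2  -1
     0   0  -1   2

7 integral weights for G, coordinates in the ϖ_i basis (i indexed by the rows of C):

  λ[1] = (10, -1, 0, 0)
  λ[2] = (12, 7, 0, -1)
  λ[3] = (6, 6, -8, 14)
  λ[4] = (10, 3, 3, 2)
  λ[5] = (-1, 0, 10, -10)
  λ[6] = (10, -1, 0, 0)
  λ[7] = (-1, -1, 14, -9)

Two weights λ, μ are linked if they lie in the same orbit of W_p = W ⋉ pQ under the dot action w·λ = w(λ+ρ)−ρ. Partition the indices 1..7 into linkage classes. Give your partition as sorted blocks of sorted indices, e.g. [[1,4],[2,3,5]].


Type D_4, rank 4, |W|=192; reorder rows/cols to standard.

Folding the 7 weights λ_j+ρ into Ā_23 (reps in the given 4-coord order):

    [1] (11, 0, 1, 1)
    [2] (13, 8, 1, 0)
    [3] (0, 0, 7, 8)
    [4] (11, 4, 1, 3)
    [5] (0, 1, 2, 9)
    [6] (11, 0, 1, 1)
    [7] (0, 0, 7, 8)

The 7 indices split into 5 linkage classes (same alcove rep ⇔ same W_23-dot-orbit):

[[1, 6], [2], [3, 7], [4], [5]]


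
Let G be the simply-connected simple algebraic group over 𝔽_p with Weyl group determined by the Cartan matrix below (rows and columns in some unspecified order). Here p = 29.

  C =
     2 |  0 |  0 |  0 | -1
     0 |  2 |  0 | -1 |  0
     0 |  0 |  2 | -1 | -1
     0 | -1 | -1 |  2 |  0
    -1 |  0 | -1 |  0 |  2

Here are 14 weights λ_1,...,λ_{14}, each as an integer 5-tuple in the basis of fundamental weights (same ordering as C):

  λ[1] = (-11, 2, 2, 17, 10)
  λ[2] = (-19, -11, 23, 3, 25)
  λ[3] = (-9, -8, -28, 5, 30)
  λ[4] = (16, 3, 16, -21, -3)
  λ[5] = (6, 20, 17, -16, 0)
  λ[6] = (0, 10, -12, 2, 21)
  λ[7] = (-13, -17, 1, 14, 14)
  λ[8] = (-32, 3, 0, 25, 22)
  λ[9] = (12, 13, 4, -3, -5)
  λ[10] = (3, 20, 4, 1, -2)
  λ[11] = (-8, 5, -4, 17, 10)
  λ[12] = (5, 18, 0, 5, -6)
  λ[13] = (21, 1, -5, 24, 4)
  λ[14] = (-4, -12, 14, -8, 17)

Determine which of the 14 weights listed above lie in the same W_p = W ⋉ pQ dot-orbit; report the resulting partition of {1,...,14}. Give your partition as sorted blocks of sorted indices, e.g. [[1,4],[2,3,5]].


Root system A_5: the 5×5 matrix C matches after relabeling.

Each λ_j+ρ reduced to Ā_29; 5-tuples below use C's row order:

  1: (4, 3, 3, 15, 1)
  2: (4, 3, 3, 15, 1)
  3: (1, 19, 4, 2, 1)
  4: (9, 12, 1, 1, 3)
  5: (4, 3, 3, 15, 1)
  6: (1, 3, 3, 8, 11)
  7: (9, 12, 1, 1, 3)
  8: (1, 19, 4, 2, 1)
  9: (9, 12, 1, 1, 3)
  10: (1, 19, 4, 2, 1)
  11: (4, 3, 3, 15, 1)
  12: (1, 19, 4, 2, 1)
  13: (1, 19, 4, 2, 1)
  14: (1, 3, 3, 8, 11)

4 distinct reps among the 14 weights ⇒ 4 W_29-linkage classes:

[[1, 2, 5, 11], [3, 8, 10, 12, 13], [4, 7, 9], [6, 14]]


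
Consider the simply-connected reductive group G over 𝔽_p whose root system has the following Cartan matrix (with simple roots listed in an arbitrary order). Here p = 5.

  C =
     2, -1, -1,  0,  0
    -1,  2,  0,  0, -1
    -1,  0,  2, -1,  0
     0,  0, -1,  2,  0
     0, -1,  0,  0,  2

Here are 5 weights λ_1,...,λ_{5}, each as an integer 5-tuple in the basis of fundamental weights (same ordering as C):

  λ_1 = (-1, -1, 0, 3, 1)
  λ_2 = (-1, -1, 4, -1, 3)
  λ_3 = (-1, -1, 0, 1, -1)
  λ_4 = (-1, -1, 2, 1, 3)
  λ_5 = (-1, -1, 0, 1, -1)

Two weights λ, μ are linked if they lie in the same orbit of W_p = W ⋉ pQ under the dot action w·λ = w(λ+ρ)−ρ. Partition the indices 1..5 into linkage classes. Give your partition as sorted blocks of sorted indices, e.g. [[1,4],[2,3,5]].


Type A_5, rank 5, |W|=720; reorder rows/cols to standard.

λ_j+ρ reflected into Ā_5 (⟨·,θ^∨⟩≤5); 5-tuples as given:

  1: (0, 0, 1, 2, 0) · 2: (0, 0, 1, 4, 0) · 3: (0, 0, 1, 2, 0) · 4: (0, 0, 1, 2, 0) · 5: (0, 0, 1, 2, 0)

Linkage partition of the 5 weights (2 classes, p=5):

[[1, 3, 4, 5], [2]]


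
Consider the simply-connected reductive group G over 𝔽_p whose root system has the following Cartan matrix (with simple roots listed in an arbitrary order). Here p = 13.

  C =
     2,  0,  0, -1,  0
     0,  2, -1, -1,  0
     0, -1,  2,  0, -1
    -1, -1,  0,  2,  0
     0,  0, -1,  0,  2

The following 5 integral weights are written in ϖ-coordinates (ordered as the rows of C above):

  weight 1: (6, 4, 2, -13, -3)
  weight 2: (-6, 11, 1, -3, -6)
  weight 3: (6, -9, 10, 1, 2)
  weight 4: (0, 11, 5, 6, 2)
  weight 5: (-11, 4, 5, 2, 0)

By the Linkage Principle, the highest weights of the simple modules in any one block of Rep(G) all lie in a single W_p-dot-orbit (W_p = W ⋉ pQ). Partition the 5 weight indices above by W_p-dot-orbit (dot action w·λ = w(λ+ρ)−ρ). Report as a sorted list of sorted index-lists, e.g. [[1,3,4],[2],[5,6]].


Dynkin diagram of C (from the 8 off-diagonal −1 entries): A_5.

W_13-reps of the 5 weights in Ā_13 (same 5-coord order as C):

  λ_1 → (5, 1, 2, 0, 4);  λ_2 → (1, 2, 3, 5, 1);  λ_3 → (1, 2, 3, 5, 1);  λ_4 → (5, 1, 2, 0, 4);  λ_5 → (1, 2, 3, 5, 1)

Linkage partition of the 5 weights (2 classes, p=13):

[[1, 4], [2, 3, 5]]


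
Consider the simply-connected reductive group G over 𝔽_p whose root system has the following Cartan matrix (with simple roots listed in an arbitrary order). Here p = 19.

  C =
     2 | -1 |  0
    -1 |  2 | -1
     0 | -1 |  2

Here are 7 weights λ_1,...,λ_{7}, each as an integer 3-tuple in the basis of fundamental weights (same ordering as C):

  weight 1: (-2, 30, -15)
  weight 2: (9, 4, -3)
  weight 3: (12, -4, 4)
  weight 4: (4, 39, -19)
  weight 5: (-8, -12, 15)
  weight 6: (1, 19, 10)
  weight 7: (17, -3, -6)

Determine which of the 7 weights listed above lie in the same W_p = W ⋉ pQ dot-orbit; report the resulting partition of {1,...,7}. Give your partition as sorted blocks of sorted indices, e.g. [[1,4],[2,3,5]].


Dynkin diagram of C (from the 4 off-diagonal −1 entries): A_3.

Each λ_j+ρ reduced to Ā_19; 3-tuples below use C's row order:

  [1] (11, 5, 2)
  [2] (10, 3, 2)
  [3] (10, 3, 2)
  [4] (11, 5, 2)
  [5] (11, 5, 2)
  [6] (11, 5, 2)
  [7] (11, 5, 2)

The 7 indices split into 2 linkage classes (same alcove rep ⇔ same W_19-dot-orbit):

[[1, 4, 5, 6, 7], [2, 3]]


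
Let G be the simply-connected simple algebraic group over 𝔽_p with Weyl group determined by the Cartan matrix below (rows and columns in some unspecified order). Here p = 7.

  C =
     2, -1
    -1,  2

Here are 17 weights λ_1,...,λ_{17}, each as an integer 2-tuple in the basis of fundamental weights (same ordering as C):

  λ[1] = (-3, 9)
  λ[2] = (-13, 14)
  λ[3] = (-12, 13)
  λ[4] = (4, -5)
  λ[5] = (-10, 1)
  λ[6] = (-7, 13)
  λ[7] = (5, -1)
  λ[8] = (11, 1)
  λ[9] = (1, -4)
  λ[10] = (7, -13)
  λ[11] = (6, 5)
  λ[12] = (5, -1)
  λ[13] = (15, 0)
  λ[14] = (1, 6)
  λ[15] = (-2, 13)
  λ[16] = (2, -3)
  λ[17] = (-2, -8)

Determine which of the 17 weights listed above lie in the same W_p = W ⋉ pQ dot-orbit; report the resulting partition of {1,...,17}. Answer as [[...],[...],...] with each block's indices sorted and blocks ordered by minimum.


Root system A_2: the 2×2 matrix C matches after relabeling.

Folding the 17 weights λ_j+ρ into Ā_7 (reps in the given 2-coord order):

  [1] (1, 4) · [2] (1, 4) · [3] (0, 4) · [4] (1, 4) · [5] (0, 5) · [6] (1, 0) · [7] (6, 0) · [8] (0, 5) · [9] (1, 2) · [10] (1, 2) · [11] (1, 0) · [12] (6, 0) · [13] (1, 4) · [14] (0, 5) · [15] (6, 0) · [16] (1, 2) · [17] (6, 0)

Partition of {1..17} into 6 W_7-dot-orbits:

[[1, 2, 4, 13], [3], [5, 8, 14], [6, 11], [7, 12, 15, 17], [9, 10, 16]]


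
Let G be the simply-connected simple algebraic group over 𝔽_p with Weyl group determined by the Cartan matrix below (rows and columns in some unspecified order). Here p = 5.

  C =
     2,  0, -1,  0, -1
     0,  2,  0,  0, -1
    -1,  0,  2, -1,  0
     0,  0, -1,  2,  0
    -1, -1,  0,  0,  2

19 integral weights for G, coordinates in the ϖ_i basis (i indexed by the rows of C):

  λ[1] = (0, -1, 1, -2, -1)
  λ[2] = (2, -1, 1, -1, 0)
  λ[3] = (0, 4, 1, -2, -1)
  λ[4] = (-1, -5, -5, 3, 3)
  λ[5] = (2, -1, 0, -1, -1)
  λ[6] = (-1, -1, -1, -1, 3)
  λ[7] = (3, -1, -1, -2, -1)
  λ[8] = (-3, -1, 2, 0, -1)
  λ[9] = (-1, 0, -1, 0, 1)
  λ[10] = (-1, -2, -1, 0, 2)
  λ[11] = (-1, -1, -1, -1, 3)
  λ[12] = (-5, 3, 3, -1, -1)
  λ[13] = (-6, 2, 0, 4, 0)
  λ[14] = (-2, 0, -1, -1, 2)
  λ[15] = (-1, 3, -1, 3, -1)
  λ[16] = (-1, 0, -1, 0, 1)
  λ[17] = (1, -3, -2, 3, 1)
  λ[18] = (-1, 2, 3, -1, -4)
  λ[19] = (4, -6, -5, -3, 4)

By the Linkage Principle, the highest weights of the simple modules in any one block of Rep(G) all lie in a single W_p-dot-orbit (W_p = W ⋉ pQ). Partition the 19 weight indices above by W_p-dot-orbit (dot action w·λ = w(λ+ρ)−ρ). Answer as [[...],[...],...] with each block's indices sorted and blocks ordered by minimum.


Type A_5, rank 5, |W|=720; reorder rows/cols to standard.

W_5-reps of the 19 weights in Ā_5 (same 5-coord order as C):

  1: (1, 0, 1, 1, 0)
  2: (3, 0, 1, 0, 0)
  3: (0, 2, 1, 1, 0)
  4: (0, 0, 0, 0, 4)
  5: (3, 0, 1, 0, 0)
  6: (0, 0, 0, 0, 4)
  7: (3, 0, 1, 0, 0)
  8: (0, 2, 1, 1, 0)
  9: (0, 1, 0, 1, 2)
  10: (0, 1, 0, 1, 2)
  11: (0, 0, 0, 0, 4)
  12: (0, 0, 0, 0, 4)
  13: (3, 0, 1, 0, 0)
  14: (0, 1, 0, 1, 2)
  15: (0, 1, 0, 1, 0)
  16: (0, 1, 0, 1, 2)
  17: (1, 0, 1, 1, 0)
  18: (3, 0, 1, 0, 0)
  19: (0, 1, 0, 1, 0)

The 19 indices split into 6 linkage classes (same alcove rep ⇔ same W_5-dot-orbit):

[[1, 17], [2, 5, 7, 13, 18], [3, 8], [4, 6, 11, 12], [9, 10, 14, 16], [15, 19]]


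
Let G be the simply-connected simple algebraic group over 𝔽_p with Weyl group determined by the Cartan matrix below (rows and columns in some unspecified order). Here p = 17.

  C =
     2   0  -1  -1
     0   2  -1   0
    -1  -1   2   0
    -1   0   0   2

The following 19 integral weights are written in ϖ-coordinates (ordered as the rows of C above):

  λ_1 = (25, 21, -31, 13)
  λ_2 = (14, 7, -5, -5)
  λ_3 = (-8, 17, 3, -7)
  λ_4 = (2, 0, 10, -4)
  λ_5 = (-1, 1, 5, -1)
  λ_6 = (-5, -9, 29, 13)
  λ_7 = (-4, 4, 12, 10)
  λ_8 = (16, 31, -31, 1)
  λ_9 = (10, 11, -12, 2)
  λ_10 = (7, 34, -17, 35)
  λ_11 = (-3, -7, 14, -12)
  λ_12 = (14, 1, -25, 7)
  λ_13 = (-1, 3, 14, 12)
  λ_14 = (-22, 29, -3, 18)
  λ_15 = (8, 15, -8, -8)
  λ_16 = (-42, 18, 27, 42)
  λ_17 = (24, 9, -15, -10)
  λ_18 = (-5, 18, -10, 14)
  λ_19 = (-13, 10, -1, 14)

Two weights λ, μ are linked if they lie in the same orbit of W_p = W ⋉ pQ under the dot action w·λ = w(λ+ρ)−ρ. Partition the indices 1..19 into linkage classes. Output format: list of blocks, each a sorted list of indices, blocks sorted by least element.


Dynkin diagram of C (from the 6 off-diagonal −1 entries): A_4.

λ_j+ρ reflected into Ā_17 (⟨·,θ^∨⟩≤17); 4-tuples as given:

    λ_1+ρ ↦ (2, 4, 6, 1)
    λ_2+ρ ↦ (7, 2, 4, 2)
    λ_3+ρ ↦ (2, 4, 6, 1)
    λ_4+ρ ↦ (0, 1, 11, 3)
    λ_5+ρ ↦ (0, 2, 6, 0)
    λ_6+ρ ↦ (2, 4, 6, 1)
    λ_7+ρ ↦ (2, 4, 6, 1)
    λ_8+ρ ↦ (2, 11, 2, 0)
    λ_9+ρ ↦ (0, 1, 11, 3)
    λ_10+ρ ↦ (5, 8, 2, 1)
    λ_11+ρ ↦ (7, 2, 4, 2)
    λ_12+ρ ↦ (5, 8, 2, 1)
    λ_13+ρ ↦ (2, 11, 2, 0)
    λ_14+ρ ↦ (7, 2, 4, 2)
    λ_15+ρ ↦ (5, 8, 2, 1)
    λ_16+ρ ↦ (7, 2, 4, 2)
    λ_17+ρ ↦ (2, 4, 6, 1)
    λ_18+ρ ↦ (7, 2, 4, 2)
    λ_19+ρ ↦ (0, 1, 11, 3)

Linkage partition of the 19 weights (6 classes, p=17):

[[1, 3, 6, 7, 17], [2, 11, 14, 16, 18], [4, 9, 19], [5], [8, 13], [10, 12, 15]]


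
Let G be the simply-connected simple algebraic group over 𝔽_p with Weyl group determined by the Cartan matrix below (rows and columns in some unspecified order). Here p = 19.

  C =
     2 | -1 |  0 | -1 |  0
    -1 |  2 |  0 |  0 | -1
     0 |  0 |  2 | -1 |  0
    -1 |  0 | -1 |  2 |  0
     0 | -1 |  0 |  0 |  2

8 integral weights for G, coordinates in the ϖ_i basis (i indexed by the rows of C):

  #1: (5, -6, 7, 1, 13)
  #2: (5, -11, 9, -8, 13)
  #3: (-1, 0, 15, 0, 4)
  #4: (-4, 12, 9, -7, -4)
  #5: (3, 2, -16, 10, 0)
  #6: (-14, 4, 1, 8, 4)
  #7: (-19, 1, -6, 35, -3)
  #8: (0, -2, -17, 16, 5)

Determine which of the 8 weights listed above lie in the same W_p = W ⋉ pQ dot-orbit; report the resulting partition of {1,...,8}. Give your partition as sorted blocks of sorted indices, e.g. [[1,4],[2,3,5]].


Root system A_5: the 5×5 matrix C matches after relabeling.

Ā_19 reps of the 8 weights (A_5, coords as presented):

    λ_1+ρ ↦ (1, 5, 2, 2, 3)
    λ_2+ρ ↦ (6, 1, 1, 3, 3)
    λ_3+ρ ↦ (0, 1, 12, 1, 1)
    λ_4+ρ ↦ (6, 1, 1, 3, 3)
    λ_5+ρ ↦ (0, 3, 11, 4, 1)
    λ_6+ρ ↦ (1, 5, 2, 2, 3)
    λ_7+ρ ↦ (0, 1, 12, 1, 1)
    λ_8+ρ ↦ (0, 1, 12, 1, 1)

4 distinct reps among the 8 weights ⇒ 4 W_19-linkage classes:

[[1, 6], [2, 4], [3, 7, 8], [5]]


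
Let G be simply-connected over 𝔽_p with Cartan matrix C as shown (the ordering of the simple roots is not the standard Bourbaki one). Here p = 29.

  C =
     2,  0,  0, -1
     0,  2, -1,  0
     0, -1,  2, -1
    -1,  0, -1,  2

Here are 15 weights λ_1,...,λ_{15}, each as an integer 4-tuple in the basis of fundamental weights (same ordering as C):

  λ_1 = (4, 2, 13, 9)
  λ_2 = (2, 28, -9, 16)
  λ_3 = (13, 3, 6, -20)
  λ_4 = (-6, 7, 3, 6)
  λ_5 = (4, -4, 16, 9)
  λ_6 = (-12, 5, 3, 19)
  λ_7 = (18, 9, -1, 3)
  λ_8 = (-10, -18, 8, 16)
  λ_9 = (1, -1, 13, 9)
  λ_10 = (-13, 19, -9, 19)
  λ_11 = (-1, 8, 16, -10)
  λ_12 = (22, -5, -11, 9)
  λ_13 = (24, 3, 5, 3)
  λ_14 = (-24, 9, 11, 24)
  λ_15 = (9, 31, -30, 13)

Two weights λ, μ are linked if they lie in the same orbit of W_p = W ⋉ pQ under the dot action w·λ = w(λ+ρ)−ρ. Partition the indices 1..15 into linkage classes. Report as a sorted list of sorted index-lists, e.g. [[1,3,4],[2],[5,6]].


Type A_4, rank 4, |W|=120; reorder rows/cols to standard.

Folding the 15 weights λ_j+ρ into Ā_29 (reps in the given 4-coord order):

  λ_1 → (2, 0, 14, 10) · λ_2 → (9, 9, 8, 0) · λ_3 → (5, 8, 4, 2) · λ_4 → (5, 8, 4, 2) · λ_5 → (2, 0, 14, 10) · λ_6 → (10, 5, 4, 9) · λ_7 → (15, 6, 0, 4) · λ_8 → (9, 9, 8, 0) · λ_9 → (2, 0, 14, 10) · λ_10 → (9, 9, 8, 0) · λ_11 → (9, 9, 8, 0) · λ_12 → (15, 6, 0, 4) · λ_13 → (15, 6, 0, 4) · λ_14 → (5, 8, 4, 2) · λ_15 → (2, 0, 14, 10)

Grouping the 15 weights by Ā_29-representative: 5 linkage classes.

[[1, 5, 9, 15], [2, 8, 10, 11], [3, 4, 14], [6], [7, 12, 13]]


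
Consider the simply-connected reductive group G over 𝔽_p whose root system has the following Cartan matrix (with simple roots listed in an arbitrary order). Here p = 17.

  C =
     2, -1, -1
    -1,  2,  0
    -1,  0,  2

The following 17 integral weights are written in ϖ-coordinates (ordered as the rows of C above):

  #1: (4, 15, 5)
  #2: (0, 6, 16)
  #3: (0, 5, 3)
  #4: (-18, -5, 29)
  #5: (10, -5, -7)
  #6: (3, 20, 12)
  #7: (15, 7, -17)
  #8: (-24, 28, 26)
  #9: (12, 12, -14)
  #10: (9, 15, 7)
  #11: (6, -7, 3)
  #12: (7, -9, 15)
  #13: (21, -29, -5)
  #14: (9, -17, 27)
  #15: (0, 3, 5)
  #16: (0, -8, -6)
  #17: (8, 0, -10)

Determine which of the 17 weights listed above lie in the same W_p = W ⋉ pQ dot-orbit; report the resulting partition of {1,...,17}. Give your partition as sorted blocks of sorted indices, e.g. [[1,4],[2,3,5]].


C ↔ A_3 under row/col permutation; |W(A_3)| = 24.

λ_j+ρ reflected into Ā_17 (⟨·,θ^∨⟩≤17); 3-tuples as given:

  1: (1, 6, 4) · 2: (0, 1, 9) · 3: (1, 6, 4) · 4: (0, 4, 4) · 5: (1, 4, 6) · 6: (0, 4, 4) · 7: (0, 1, 9) · 8: (1, 4, 6) · 9: (0, 4, 4) · 10: (0, 1, 9) · 11: (1, 6, 4) · 12: (0, 1, 9) · 13: (1, 6, 4) · 14: (1, 6, 4) · 15: (1, 4, 6) · 16: (1, 4, 6) · 17: (0, 1, 9)

Linkage partition of the 17 weights (4 classes, p=17):

[[1, 3, 11, 13, 14], [2, 7, 10, 12, 17], [4, 6, 9], [5, 8, 15, 16]]


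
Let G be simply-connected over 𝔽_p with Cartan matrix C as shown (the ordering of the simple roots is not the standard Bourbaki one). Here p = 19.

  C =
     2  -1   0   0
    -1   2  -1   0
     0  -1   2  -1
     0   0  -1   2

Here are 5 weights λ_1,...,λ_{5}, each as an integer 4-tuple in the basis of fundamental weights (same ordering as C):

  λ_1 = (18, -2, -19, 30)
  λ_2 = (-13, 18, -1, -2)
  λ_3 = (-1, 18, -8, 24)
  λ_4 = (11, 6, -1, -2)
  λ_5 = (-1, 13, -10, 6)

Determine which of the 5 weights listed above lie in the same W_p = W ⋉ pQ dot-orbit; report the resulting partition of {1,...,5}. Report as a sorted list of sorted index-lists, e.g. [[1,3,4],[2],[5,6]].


Type A_4, rank 4, |W|=120; reorder rows/cols to standard.

λ_j+ρ reflected into Ā_19 (⟨·,θ^∨⟩≤19); 4-tuples as given:

    λ_1 → (12, 6, 1, 0)
    λ_2 → (12, 6, 1, 0)
    λ_3 → (12, 6, 1, 0)
    λ_4 → (12, 6, 1, 0)
    λ_5 → (0, 5, 7, 2)

Linkage partition of the 5 weights (2 classes, p=19):

[[1, 2, 3, 4], [5]]


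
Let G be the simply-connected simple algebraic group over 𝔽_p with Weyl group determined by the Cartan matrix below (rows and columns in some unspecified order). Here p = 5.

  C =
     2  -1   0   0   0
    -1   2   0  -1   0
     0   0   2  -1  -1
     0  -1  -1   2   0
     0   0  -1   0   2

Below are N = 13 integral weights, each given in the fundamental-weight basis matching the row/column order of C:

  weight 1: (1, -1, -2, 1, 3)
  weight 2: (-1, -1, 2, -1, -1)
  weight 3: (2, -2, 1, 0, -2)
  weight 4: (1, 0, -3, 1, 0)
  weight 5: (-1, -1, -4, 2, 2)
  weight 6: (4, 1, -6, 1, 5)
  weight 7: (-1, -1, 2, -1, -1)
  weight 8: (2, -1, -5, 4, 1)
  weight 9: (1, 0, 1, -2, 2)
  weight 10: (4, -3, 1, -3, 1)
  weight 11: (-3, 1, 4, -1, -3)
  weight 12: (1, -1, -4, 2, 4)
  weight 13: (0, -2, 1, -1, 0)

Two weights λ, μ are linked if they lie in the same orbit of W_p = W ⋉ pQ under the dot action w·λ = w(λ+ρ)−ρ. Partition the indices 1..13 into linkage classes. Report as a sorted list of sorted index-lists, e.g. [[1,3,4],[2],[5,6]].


Dynkin diagram of C (from the 8 off-diagonal −1 entries): A_5.

Alcove-folded reps (p=5, 13 weights, presented ϖ-order):

  [1] (0, 0, 1, 1, 1) · [2] (0, 0, 3, 0, 0) · [3] (2, 1, 1, 0, 1) · [4] (2, 1, 1, 0, 1) · [5] (0, 0, 3, 0, 0) · [6] (1, 0, 2, 0, 2) · [7] (0, 0, 3, 0, 0) · [8] (0, 0, 1, 1, 1) · [9] (0, 0, 1, 1, 1) · [10] (1, 2, 2, 0, 0) · [11] (0, 0, 3, 0, 0) · [12] (0, 0, 3, 0, 0) · [13] (0, 0, 1, 1, 1)

Grouping the 13 weights by Ā_5-representative: 5 linkage classes.

[[1, 8, 9, 13], [2, 5, 7, 11, 12], [3, 4], [6], [10]]


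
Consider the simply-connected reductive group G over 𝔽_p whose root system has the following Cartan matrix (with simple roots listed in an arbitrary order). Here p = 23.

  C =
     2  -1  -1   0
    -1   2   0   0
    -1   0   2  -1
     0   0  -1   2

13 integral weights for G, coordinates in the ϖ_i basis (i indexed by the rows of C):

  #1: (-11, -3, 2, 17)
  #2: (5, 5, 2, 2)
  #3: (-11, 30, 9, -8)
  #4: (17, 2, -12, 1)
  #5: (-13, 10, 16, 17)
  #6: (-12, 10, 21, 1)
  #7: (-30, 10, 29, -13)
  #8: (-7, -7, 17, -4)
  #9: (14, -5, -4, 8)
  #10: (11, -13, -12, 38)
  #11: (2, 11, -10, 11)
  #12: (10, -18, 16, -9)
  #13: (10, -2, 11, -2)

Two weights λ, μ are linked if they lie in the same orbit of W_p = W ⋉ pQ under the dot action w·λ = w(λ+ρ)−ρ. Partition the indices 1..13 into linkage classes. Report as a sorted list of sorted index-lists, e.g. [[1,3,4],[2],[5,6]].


Root system A_4: the 4×4 matrix C matches after relabeling.

λ_j+ρ reflected into Ā_23 (⟨·,θ^∨⟩≤23); 4-tuples as given:

  1: (7, 3, 2, 9);  2: (6, 6, 3, 3);  3: (2, 13, 1, 7);  4: (7, 3, 2, 9);  5: (0, 11, 5, 6);  6: (10, 1, 11, 1);  7: (0, 11, 5, 6);  8: (6, 6, 3, 3);  9: (8, 4, 3, 6);  10: (0, 11, 5, 6);  11: (6, 6, 3, 3);  12: (6, 6, 3, 3);  13: (10, 1, 11, 1)

Grouping the 13 weights by Ā_23-representative: 6 linkage classes.

[[1, 4], [2, 8, 11, 12], [3], [5, 7, 10], [6, 13], [9]]


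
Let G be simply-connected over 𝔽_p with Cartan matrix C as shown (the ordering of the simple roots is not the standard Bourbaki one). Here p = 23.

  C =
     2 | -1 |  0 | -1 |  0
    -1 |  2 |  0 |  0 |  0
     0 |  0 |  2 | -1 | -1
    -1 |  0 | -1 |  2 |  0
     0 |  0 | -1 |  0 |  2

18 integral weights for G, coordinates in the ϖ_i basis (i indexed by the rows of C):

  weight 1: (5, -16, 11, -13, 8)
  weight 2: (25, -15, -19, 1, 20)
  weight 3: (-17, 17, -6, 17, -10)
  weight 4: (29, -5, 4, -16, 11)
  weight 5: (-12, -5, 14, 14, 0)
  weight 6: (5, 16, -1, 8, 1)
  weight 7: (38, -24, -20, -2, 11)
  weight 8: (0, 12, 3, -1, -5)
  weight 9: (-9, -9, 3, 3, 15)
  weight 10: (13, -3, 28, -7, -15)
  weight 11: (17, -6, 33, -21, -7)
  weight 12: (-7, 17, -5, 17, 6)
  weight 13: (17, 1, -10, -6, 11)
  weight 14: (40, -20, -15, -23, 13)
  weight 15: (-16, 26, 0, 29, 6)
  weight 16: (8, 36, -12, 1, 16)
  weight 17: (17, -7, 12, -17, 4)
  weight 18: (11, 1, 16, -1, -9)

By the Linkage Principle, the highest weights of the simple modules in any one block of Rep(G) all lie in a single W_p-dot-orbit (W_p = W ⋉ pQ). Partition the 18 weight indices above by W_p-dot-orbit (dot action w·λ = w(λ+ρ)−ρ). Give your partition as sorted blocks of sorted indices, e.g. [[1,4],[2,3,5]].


Type A_5, rank 5, |W|=720; reorder rows/cols to standard.

Ā_23 reps of the 18 weights (A_5, coords as presented):

  λ_1 → (6, 6, 9, 0, 0);  λ_2 → (4, 2, 3, 9, 2);  λ_3 → (4, 2, 3, 9, 2);  λ_4 → (6, 2, 3, 5, 4);  λ_5 → (4, 3, 8, 0, 7);  λ_6 → (6, 6, 9, 0, 0);  λ_7 → (4, 3, 8, 0, 7);  λ_8 → (1, 13, 0, 0, 4);  λ_9 → (4, 3, 8, 0, 7);  λ_10 → (6, 6, 9, 0, 0);  λ_11 → (4, 2, 3, 9, 2);  λ_12 → (6, 2, 3, 5, 4);  λ_13 → (4, 2, 3, 9, 2);  λ_14 → (1, 13, 0, 0, 4);  λ_15 → (4, 3, 8, 0, 7);  λ_16 → (6, 6, 9, 0, 0);  λ_17 → (4, 2, 3, 9, 2);  λ_18 → (6, 6, 9, 0, 0)

These 18 weights hit 5 W_23-dot-orbits; sizes (5, 5, 2, 4, 2):

[[1, 6, 10, 16, 18], [2, 3, 11, 13, 17], [4, 12], [5, 7, 9, 15], [8, 14]]


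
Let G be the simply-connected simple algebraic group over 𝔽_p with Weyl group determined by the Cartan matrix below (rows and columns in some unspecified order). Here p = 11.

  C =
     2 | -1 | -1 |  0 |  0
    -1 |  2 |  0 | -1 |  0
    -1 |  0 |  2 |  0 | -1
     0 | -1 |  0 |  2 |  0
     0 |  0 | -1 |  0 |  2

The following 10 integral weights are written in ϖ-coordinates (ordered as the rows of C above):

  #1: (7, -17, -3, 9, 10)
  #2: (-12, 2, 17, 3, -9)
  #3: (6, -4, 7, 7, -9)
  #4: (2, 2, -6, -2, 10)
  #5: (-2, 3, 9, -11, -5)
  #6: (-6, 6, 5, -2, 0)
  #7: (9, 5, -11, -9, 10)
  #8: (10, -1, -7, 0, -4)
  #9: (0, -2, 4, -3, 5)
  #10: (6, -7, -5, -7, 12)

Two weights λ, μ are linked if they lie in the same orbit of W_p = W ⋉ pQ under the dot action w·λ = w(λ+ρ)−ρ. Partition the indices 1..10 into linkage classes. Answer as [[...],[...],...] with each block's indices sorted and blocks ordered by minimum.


C ↔ A_5 under row/col permutation; |W(A_5)| = 720.

Alcove-folded reps (p=11, 10 weights, presented ϖ-order):

    [1] (2, 0, 3, 0, 5)
    [2] (2, 1, 1, 3, 0)
    [3] (2, 1, 1, 3, 0)
    [4] (2, 0, 3, 0, 5)
    [5] (5, 1, 1, 1, 1)
    [6] (5, 1, 1, 1, 1)
    [7] (2, 0, 3, 0, 5)
    [8] (2, 0, 3, 0, 5)
    [9] (2, 0, 3, 0, 5)
    [10] (1, 1, 4, 2, 1)

These 10 weights hit 4 W_11-dot-orbits; sizes (5, 2, 2, 1):

[[1, 4, 7, 8, 9], [2, 3], [5, 6], [10]]


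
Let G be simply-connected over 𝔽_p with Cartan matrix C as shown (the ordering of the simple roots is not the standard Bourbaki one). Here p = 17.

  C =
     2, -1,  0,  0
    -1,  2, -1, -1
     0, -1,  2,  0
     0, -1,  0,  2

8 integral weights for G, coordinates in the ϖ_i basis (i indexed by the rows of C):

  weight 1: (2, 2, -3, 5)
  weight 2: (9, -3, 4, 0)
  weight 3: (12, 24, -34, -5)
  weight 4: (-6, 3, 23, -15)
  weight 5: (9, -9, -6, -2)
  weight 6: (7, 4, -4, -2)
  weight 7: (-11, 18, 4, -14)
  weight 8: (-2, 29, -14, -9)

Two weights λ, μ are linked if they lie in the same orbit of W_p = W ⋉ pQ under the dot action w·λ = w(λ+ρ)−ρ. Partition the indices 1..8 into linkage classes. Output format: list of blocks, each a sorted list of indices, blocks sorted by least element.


D_4 Cartan matrix, 4 simple roots permuted; ρ=(1,1,1,1).

λ_j+ρ reflected into Ā_17 (⟨·,θ^∨⟩≤17); 4-tuples as given:

  λ_1+ρ ↦ (3, 1, 2, 6) · λ_2+ρ ↦ (8, 1, 3, 1) · λ_3+ρ ↦ (8, 0, 4, 1) · λ_4+ρ ↦ (3, 1, 2, 6) · λ_5+ρ ↦ (8, 1, 3, 1) · λ_6+ρ ↦ (8, 1, 3, 1) · λ_7+ρ ↦ (3, 1, 2, 6) · λ_8+ρ ↦ (8, 0, 4, 1)

Partition of {1..8} into 3 W_17-dot-orbits:

[[1, 4, 7], [2, 5, 6], [3, 8]]


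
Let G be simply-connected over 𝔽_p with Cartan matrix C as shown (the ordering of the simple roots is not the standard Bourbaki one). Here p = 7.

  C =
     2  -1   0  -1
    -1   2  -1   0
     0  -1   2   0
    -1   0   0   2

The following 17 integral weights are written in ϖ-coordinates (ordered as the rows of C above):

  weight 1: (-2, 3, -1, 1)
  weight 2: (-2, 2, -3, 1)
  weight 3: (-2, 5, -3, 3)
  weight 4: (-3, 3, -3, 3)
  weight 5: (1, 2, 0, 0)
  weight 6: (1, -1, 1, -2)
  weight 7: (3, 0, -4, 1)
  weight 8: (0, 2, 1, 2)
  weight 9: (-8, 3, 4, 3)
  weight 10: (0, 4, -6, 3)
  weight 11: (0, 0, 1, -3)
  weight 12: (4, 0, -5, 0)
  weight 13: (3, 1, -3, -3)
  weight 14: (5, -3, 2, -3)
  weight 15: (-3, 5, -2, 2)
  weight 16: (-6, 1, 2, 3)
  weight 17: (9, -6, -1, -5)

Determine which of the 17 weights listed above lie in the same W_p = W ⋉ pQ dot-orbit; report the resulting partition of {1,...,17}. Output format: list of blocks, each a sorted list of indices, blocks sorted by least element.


C ↔ A_4 under row/col permutation; |W(A_4)| = 120.

Folding the 17 weights λ_j+ρ into Ā_7 (reps in the given 4-coord order):

  λ_1 → (1, 3, 0, 1);  λ_2 → (1, 0, 2, 1);  λ_3 → (1, 3, 0, 1);  λ_4 → (2, 0, 2, 2);  λ_5 → (2, 3, 1, 1);  λ_6 → (1, 0, 2, 1);  λ_7 → (2, 2, 1, 2);  λ_8 → (1, 3, 0, 1);  λ_9 → (1, 3, 0, 1);  λ_10 → (1, 0, 2, 1);  λ_11 → (1, 0, 2, 1);  λ_12 → (2, 3, 1, 1);  λ_13 → (2, 0, 2, 2);  λ_14 → (2, 2, 1, 2);  λ_15 → (2, 3, 1, 1);  λ_16 → (1, 3, 0, 1);  λ_17 → (1, 0, 2, 1)

5 distinct reps among the 17 weights ⇒ 5 W_7-linkage classes:

[[1, 3, 8, 9, 16], [2, 6, 10, 11, 17], [4, 13], [5, 12, 15], [7, 14]]


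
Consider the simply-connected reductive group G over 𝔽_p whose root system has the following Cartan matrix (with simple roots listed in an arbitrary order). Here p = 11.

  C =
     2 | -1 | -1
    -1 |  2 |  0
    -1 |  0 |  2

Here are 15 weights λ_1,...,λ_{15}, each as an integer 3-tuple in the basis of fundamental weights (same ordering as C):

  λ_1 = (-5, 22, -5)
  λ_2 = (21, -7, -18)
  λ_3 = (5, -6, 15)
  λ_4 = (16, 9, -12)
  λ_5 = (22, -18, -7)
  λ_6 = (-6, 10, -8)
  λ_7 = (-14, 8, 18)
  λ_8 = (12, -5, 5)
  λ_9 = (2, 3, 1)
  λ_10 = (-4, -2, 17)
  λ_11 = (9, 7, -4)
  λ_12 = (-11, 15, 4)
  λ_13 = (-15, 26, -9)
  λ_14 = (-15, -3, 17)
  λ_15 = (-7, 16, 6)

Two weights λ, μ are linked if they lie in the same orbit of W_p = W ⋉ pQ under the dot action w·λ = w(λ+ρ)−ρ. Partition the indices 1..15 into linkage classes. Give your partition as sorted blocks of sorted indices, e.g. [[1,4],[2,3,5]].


Root system A_3: the 3×3 matrix C matches after relabeling.

W_11-reps of the 15 weights in Ā_11 (same 3-coord order as C):

  λ_1 → (3, 1, 4)
  λ_2 → (5, 1, 0)
  λ_3 → (5, 1, 0)
  λ_4 → (5, 1, 0)
  λ_5 → (5, 1, 0)
  λ_6 → (6, 0, 4)
  λ_7 → (3, 4, 2)
  λ_8 → (3, 4, 2)
  λ_9 → (3, 4, 2)
  λ_10 → (3, 1, 4)
  λ_11 → (3, 1, 4)
  λ_12 → (5, 1, 0)
  λ_13 → (2, 6, 3)
  λ_14 → (3, 4, 2)
  λ_15 → (0, 4, 6)

These 15 weights hit 6 W_11-dot-orbits; sizes (3, 5, 1, 4, 1, 1):

[[1, 10, 11], [2, 3, 4, 5, 12], [6], [7, 8, 9, 14], [13], [15]]


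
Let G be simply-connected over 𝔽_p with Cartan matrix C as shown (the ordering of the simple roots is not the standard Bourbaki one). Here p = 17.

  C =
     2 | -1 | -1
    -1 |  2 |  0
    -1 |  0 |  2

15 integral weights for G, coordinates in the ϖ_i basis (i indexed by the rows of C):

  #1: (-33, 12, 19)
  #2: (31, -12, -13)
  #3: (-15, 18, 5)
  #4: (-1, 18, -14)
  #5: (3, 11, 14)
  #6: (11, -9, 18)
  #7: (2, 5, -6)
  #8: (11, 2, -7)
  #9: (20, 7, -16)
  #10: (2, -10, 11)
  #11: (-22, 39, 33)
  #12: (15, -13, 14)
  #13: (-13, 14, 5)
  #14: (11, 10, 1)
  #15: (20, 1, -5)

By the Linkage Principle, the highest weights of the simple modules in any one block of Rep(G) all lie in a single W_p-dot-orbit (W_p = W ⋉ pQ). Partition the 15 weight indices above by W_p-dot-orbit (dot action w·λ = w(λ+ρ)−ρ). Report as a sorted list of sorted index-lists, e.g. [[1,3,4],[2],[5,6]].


Root system A_3: the 3×3 matrix C matches after relabeling.

Each λ_j+ρ reduced to Ā_17; 3-tuples below use C's row order:

    λ_1+ρ ↦ (2, 2, 1)
    λ_2+ρ ↦ (2, 4, 3)
    λ_3+ρ ↦ (6, 3, 6)
    λ_4+ρ ↦ (11, 4, 2)
    λ_5+ρ ↦ (2, 2, 1)
    λ_6+ρ ↦ (2, 4, 3)
    λ_7+ρ ↦ (2, 4, 3)
    λ_8+ρ ↦ (6, 3, 6)
    λ_9+ρ ↦ (2, 4, 3)
    λ_10+ρ ↦ (6, 3, 6)
    λ_11+ρ ↦ (11, 4, 2)
    λ_12+ρ ↦ (2, 2, 1)
    λ_13+ρ ↦ (6, 3, 6)
    λ_14+ρ ↦ (6, 3, 6)
    λ_15+ρ ↦ (11, 4, 2)

Linkage partition of the 15 weights (4 classes, p=17):

[[1, 5, 12], [2, 6, 7, 9], [3, 8, 10, 13, 14], [4, 11, 15]]


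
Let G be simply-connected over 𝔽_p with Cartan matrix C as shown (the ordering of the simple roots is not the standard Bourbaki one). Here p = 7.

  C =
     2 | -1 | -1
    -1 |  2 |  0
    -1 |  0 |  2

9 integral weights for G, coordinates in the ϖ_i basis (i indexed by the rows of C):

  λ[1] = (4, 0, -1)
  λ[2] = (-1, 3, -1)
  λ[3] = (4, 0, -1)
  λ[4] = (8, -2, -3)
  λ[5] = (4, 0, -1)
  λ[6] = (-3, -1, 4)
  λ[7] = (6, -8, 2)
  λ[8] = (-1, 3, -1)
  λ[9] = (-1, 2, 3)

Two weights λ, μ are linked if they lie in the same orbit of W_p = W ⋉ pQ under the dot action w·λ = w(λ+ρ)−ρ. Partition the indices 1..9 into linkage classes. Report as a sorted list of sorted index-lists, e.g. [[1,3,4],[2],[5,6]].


C ↔ A_3 under row/col permutation; |W(A_3)| = 24.

W_7-reps of the 9 weights in Ā_7 (same 3-coord order as C):

  [1] (5, 1, 0)
  [2] (0, 4, 0)
  [3] (5, 1, 0)
  [4] (5, 1, 0)
  [5] (5, 1, 0)
  [6] (0, 2, 3)
  [7] (0, 4, 0)
  [8] (0, 4, 0)
  [9] (0, 3, 4)

These 9 weights hit 4 W_7-dot-orbits; sizes (4, 3, 1, 1):

[[1, 3, 4, 5], [2, 7, 8], [6], [9]]


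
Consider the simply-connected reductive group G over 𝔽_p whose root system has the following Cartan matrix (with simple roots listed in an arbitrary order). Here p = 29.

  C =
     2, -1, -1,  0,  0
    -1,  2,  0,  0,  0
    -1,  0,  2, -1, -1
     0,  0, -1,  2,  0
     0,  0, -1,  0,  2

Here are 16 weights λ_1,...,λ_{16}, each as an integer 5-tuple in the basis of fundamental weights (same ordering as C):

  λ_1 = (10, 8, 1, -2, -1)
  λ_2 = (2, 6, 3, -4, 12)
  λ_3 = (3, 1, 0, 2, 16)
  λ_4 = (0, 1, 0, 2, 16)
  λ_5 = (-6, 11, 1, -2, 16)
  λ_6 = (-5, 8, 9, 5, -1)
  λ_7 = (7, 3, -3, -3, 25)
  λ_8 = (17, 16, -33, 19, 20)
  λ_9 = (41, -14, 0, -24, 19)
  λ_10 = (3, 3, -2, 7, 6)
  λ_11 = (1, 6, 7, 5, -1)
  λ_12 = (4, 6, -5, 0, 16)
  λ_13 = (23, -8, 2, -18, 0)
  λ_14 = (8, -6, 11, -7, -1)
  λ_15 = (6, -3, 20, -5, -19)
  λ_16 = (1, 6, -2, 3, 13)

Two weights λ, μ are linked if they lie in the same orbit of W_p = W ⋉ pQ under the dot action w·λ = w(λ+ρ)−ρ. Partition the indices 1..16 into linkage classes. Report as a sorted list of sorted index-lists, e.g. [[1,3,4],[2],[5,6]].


Cartan matrix: type D_5 (|W|=1920); un-permuting the 5 rows.

Ā_29 reps of the 16 weights (D_5, coords as presented):

  [1] (6, 9, 1, 1, 0)
  [2] (1, 7, 1, 3, 13)
  [3] (1, 2, 1, 3, 17)
  [4] (1, 2, 1, 3, 17)
  [5] (1, 7, 1, 3, 13)
  [6] (2, 5, 6, 6, 0)
  [7] (1, 2, 1, 3, 17)
  [8] (2, 3, 1, 6, 5)
  [9] (6, 9, 1, 1, 0)
  [10] (3, 4, 1, 7, 6)
  [11] (2, 5, 6, 6, 0)
  [12] (1, 7, 1, 3, 13)
  [13] (1, 7, 1, 3, 13)
  [14] (2, 5, 6, 6, 0)
  [15] (1, 2, 1, 3, 17)
  [16] (1, 7, 1, 3, 13)

These 16 weights hit 6 W_29-dot-orbits; sizes (2, 5, 4, 3, 1, 1):

[[1, 9], [2, 5, 12, 13, 16], [3, 4, 7, 15], [6, 11, 14], [8], [10]]


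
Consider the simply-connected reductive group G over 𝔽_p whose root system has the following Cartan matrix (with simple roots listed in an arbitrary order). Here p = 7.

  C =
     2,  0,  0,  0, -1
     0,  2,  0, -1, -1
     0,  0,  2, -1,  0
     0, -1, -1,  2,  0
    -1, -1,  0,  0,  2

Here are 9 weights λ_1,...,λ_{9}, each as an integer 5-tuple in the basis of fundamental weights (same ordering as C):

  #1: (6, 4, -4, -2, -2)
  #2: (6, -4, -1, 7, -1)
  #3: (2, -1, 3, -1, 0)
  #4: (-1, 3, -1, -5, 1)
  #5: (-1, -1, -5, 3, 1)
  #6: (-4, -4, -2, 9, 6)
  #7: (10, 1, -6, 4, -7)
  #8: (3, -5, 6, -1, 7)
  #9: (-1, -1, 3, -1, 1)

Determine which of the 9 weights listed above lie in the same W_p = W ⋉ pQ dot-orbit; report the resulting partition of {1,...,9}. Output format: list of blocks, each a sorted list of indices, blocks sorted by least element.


Type A_5, rank 5, |W|=720; reorder rows/cols to standard.

λ_j+ρ reflected into Ā_7 (⟨·,θ^∨⟩≤7); 5-tuples as given:

  λ_1 → (2, 0, 3, 0, 1);  λ_2 → (0, 0, 4, 0, 2);  λ_3 → (2, 0, 3, 0, 1);  λ_4 → (0, 0, 4, 0, 2);  λ_5 → (0, 0, 4, 0, 2);  λ_6 → (2, 0, 3, 0, 1);  λ_7 → (0, 0, 4, 0, 2);  λ_8 → (2, 0, 3, 0, 1);  λ_9 → (0, 0, 4, 0, 2)

Partition of {1..9} into 2 W_7-dot-orbits:

[[1, 3, 6, 8], [2, 4, 5, 7, 9]]


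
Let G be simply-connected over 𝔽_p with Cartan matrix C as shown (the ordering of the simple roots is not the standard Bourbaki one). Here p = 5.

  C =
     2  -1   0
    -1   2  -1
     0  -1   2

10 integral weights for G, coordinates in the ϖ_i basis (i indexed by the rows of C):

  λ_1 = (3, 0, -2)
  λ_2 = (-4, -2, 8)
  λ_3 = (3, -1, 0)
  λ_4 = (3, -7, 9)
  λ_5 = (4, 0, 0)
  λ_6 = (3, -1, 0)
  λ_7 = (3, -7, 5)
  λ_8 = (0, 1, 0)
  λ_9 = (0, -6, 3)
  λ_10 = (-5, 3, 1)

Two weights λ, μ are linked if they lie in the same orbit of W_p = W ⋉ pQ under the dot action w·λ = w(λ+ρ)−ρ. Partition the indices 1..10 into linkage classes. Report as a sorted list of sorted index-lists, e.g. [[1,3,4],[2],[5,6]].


Type A_3, rank 3, |W|=24; reorder rows/cols to standard.

W_5-reps of the 10 weights in Ā_5 (same 3-coord order as C):

    [1] (4, 0, 1)
    [2] (3, 0, 1)
    [3] (4, 0, 1)
    [4] (3, 0, 1)
    [5] (3, 0, 1)
    [6] (4, 0, 1)
    [7] (1, 3, 1)
    [8] (1, 2, 1)
    [9] (4, 0, 1)
    [10] (3, 0, 1)

Grouping the 10 weights by Ā_5-representative: 4 linkage classes.

[[1, 3, 6, 9], [2, 4, 5, 10], [7], [8]]


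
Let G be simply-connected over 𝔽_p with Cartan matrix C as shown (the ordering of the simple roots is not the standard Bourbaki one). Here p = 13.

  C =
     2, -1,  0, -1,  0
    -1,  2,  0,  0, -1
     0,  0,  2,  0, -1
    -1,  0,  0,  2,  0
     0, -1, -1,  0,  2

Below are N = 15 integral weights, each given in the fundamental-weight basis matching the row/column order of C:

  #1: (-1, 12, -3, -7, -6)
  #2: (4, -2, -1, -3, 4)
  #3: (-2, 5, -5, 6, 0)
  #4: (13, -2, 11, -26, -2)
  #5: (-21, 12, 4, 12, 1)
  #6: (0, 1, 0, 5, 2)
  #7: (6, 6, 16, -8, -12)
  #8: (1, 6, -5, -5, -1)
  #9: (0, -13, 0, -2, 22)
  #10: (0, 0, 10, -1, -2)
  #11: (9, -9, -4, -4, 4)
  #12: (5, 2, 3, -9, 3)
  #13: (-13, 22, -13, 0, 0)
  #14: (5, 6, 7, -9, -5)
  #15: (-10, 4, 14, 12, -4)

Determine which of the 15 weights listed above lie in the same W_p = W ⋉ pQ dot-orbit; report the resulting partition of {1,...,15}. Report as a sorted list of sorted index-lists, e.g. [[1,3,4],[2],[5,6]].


Cartan matrix: type A_5 (|W|=720); un-permuting the 5 rows.

Folding the 15 weights λ_j+ρ into Ā_13 (reps in the given 5-coord order):

  [1] (6, 0, 5, 0, 2) · [2] (2, 1, 0, 2, 4) · [3] (1, 2, 1, 6, 3) · [4] (1, 0, 10, 0, 1) · [5] (6, 0, 5, 0, 2) · [6] (1, 2, 1, 6, 3) · [7] (0, 0, 1, 4, 6) · [8] (2, 1, 0, 2, 4) · [9] (1, 0, 10, 0, 1) · [10] (1, 0, 10, 0, 1) · [11] (1, 1, 3, 2, 3) · [12] (2, 1, 0, 2, 4) · [13] (1, 0, 10, 0, 1) · [14] (2, 1, 0, 2, 4) · [15] (2, 1, 0, 2, 4)

These 15 weights hit 6 W_13-dot-orbits; sizes (2, 5, 2, 4, 1, 1):

[[1, 5], [2, 8, 12, 14, 15], [3, 6], [4, 9, 10, 13], [7], [11]]


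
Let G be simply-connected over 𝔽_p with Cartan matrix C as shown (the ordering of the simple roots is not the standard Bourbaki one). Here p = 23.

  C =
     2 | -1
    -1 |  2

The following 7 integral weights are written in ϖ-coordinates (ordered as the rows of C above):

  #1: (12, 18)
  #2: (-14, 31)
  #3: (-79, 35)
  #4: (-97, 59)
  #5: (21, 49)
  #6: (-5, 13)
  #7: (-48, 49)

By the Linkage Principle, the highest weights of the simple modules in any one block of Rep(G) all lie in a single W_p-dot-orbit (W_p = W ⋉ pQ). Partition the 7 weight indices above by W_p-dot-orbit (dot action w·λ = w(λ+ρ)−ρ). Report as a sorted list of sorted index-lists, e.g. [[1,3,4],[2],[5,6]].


Type A_2, rank 2, |W|=6; reorder rows/cols to standard.

W_23-reps of the 7 weights in Ā_23 (same 2-coord order as C):

    [1] (4, 10)
    [2] (4, 10)
    [3] (4, 10)
    [4] (4, 10)
    [5] (3, 19)
    [6] (4, 10)
    [7] (3, 19)

Linkage partition of the 7 weights (2 classes, p=23):

[[1, 2, 3, 4, 6], [5, 7]]


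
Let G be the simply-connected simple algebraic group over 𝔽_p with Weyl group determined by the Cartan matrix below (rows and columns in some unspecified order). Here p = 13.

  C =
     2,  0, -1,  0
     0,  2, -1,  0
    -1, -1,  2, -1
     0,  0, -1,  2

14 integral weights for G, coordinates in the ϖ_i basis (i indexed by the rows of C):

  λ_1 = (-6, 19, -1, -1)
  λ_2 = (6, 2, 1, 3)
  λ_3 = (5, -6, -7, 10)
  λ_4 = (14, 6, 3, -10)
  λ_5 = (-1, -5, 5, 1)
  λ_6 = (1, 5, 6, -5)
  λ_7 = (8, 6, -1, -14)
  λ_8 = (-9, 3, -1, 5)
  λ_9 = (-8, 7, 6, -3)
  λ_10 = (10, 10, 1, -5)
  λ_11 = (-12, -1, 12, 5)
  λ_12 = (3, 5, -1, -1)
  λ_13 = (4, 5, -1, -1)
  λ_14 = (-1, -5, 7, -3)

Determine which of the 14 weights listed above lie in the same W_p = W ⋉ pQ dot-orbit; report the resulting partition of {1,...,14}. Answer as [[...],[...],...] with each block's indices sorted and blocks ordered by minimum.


Dynkin diagram of C (from the 6 off-diagonal −1 entries): D_4.

λ_j+ρ reflected into Ā_13 (⟨·,θ^∨⟩≤13); 4-tuples as given:

    [1] (5, 6, 0, 0)
    [2] (4, 0, 3, 1)
    [3] (5, 6, 0, 0)
    [4] (0, 4, 2, 2)
    [5] (0, 4, 2, 2)
    [6] (0, 4, 2, 2)
    [7] (4, 6, 0, 0)
    [8] (0, 4, 2, 2)
    [9] (5, 6, 0, 0)
    [10] (0, 0, 2, 7)
    [11] (5, 6, 0, 0)
    [12] (4, 6, 0, 0)
    [13] (5, 6, 0, 0)
    [14] (0, 4, 2, 2)

Linkage partition of the 14 weights (5 classes, p=13):

[[1, 3, 9, 11, 13], [2], [4, 5, 6, 8, 14], [7, 12], [10]]
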